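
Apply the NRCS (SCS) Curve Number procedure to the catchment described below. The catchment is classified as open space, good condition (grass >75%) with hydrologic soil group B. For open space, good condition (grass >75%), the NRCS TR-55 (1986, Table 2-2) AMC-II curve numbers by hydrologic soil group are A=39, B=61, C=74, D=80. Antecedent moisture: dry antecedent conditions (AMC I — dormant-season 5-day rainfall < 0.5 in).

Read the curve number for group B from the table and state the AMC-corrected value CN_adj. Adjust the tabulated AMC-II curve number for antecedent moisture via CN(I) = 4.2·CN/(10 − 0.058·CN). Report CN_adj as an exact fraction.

CN_adj = 42700/1077 ≈ 39.647

NRCS table: open space, good condition (grass >75%), soil group B → CN(II) = 61
Dry (AMC I): CN(I) = 4.2·61/(10 − 0.058·61) = (1281/5)/(3231/500) = 42700/1077 ≈ 39.647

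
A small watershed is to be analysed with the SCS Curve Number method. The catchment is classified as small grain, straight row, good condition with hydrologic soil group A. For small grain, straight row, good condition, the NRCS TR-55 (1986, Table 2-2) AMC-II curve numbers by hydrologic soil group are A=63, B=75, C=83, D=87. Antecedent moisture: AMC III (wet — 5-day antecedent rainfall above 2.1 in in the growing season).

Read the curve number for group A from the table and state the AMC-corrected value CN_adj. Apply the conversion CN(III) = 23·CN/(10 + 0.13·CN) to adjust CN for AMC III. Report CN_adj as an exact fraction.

NRCS table: small grain, straight row, good condition, soil group A → CN(II) = 63
Wet (AMC III): CN(III) = 23·63/(10 + 0.13·63) = 1449/(1819/100) = 144900/1819 ≈ 79.659

CN_adj = 144900/1819 ≈ 79.659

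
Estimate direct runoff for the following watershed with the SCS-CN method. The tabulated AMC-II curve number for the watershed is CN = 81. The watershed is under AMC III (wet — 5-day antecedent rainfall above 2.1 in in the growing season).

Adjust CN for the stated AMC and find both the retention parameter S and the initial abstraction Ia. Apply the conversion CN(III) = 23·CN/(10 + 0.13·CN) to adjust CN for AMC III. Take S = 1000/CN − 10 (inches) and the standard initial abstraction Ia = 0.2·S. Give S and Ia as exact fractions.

S = 1900/1863 in ≈ 1.020 in; Ia = 380/1863 in ≈ 0.204 in

CN(III) from CN(II)=81: (23·81)/(10 + 0.13·81) = 186300/2053 ≈ 90.745
Max retention: S = 1000/(186300/2053) − 10 = 1900/1863 in (≈ 1.020 in)
Ia = 0.2·(1900/1863) = 380/1863 in ≈ 0.204 in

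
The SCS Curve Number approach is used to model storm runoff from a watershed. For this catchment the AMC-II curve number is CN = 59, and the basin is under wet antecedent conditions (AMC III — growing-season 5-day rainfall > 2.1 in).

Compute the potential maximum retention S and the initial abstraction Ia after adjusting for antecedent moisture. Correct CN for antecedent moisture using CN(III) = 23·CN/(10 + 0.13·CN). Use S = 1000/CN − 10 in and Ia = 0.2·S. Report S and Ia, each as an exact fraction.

Adjust CN=59 to AMC III: 23·59/(10 + 0.13·59) → 1357 ÷ (1767/100) = 135700/1767 ≈ 76.797
Max retention: S = 1000/(135700/1767) − 10 = 4100/1357 in (≈ 3.021 in)
Ia = 0.2·(4100/1357) = 820/1357 in ≈ 0.604 in

S = 4100/1357 in ≈ 3.021 in; Ia = 820/1357 in ≈ 0.604 in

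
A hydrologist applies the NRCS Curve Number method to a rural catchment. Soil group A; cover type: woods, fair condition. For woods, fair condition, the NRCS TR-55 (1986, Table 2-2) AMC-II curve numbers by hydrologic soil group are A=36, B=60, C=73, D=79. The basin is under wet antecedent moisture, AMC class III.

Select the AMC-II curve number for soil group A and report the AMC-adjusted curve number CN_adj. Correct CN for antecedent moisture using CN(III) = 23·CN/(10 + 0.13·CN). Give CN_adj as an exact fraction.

NRCS table: woods, fair condition, soil group A → CN(II) = 36
Adjust CN=36 to AMC III: 23·36/(10 + 0.13·36) → 828 ÷ (367/25) = 20700/367 ≈ 56.403

CN_adj = 20700/367 ≈ 56.403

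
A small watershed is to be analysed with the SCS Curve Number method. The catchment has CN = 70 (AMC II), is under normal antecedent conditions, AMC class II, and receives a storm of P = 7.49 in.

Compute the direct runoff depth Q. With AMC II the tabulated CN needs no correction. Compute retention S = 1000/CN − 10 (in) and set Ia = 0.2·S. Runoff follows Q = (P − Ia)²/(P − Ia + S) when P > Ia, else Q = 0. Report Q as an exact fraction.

Q = 21557449/5350100 in ≈ 4.029 in

Average conditions: CN = 70 (no AMC adjustment).
Max retention: S = 1000/70 − 10 = 30/7 in (≈ 4.286 in)
Ia = 0.2·(30/7) = 6/7 in ≈ 0.857 in
Since P=7.490 > Ia=0.857: effective rainfall P−Ia = 4643/700 in
Q = (4643/700)²/((4643/700) + 30/7) = (21557449/490000)/(7643/700) = 21557449/5350100 in ≈ 4.029 in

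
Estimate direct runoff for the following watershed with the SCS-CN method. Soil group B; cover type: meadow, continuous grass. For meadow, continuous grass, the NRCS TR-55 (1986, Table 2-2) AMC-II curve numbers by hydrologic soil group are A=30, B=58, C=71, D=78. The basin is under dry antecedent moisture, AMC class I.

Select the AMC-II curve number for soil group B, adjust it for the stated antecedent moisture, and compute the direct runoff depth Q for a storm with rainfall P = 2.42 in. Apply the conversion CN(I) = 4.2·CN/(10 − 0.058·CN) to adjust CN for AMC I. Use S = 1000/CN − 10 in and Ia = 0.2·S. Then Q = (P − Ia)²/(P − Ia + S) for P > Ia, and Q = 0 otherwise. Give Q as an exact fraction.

Q = 0 in ≈ 0.000 in

NRCS table: meadow, continuous grass, soil group B → CN(II) = 58
Dry (AMC I): CN(I) = 4.2·58/(10 − 0.058·58) = (1218/5)/(1659/250) = 2900/79 ≈ 36.709
S = 1000/(2900/79) − 10 = 500/29 in ≈ 17.241 in
Initial abstraction Ia = S/5 = (500/29)/5 = 100/29 ≈ 3.448 in
P = 2.420 ≤ Ia = 3.448 in: entire storm abstracted, Q = 0.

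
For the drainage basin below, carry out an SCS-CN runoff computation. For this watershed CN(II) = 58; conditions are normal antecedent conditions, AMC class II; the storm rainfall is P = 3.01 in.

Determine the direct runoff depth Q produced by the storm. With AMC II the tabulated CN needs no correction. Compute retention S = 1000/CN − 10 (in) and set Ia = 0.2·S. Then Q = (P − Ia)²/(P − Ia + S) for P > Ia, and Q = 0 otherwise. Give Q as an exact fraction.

Q = 418609/1510900 in ≈ 0.277 in

Average conditions: CN = 58 (no AMC adjustment).
S = 1000/58 − 10 = 210/29 in ≈ 7.241 in
Ia = 0.2·(210/29) = 42/29 in ≈ 1.448 in
P − Ia = 3.010 − 1.448 = 4529/2900 ≈ 1.562 in (> 0, runoff occurs)
Q: (4529/2900)² ÷ (25529/2900) = 418609/1510900 in (≈ 0.277 in)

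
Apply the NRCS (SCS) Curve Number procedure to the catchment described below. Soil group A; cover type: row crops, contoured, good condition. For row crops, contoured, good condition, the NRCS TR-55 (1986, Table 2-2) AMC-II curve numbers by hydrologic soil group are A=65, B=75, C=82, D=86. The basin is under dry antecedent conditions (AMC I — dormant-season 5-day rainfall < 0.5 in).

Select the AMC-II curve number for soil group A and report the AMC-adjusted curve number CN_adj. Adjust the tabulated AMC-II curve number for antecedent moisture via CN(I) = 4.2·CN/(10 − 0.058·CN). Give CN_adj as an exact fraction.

CN_adj = 3900/89 ≈ 43.820

NRCS table: row crops, contoured, good condition, soil group A → CN(II) = 65
Dry (AMC I): CN(I) = 4.2·65/(10 − 0.058·65) = 273/(623/100) = 3900/89 ≈ 43.820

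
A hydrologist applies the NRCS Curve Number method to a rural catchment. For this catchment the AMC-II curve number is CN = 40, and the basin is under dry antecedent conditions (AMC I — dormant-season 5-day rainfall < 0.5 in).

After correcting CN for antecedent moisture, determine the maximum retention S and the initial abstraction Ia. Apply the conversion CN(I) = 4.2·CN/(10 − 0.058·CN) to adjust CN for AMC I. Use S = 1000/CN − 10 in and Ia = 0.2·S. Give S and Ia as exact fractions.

CN(I) from CN(II)=40: (4.2·40)/(10 − 0.058·40) = 175/8 ≈ 21.875
S = 1000/(175/8) − 10 = 250/7 in ≈ 35.714 in
Ia = 0.2·(250/7) = 50/7 in ≈ 7.143 in

S = 250/7 in ≈ 35.714 in; Ia = 50/7 in ≈ 7.143 in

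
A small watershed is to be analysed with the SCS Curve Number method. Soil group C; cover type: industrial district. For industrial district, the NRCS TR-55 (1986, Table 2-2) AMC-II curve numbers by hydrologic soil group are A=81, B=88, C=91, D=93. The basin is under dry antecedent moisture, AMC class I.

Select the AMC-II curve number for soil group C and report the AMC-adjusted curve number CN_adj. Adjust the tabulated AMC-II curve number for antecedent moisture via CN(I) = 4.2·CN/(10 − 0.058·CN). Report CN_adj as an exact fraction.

CN_adj = 63700/787 ≈ 80.940

NRCS table: industrial district, soil group C → CN(II) = 91
Adjust CN=91 to AMC I: 4.2·91/(10 − 0.058·91) → (1911/5) ÷ (2361/500) = 63700/787 ≈ 80.940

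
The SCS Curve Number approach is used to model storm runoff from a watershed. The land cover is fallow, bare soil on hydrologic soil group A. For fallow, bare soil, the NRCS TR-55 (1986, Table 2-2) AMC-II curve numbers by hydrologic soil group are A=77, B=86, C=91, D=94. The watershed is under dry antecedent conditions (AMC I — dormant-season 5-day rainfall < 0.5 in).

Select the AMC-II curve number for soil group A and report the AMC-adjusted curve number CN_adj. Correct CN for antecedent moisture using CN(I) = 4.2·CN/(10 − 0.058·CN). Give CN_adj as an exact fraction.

CN_adj = 161700/2767 ≈ 58.439

NRCS table: fallow, bare soil, soil group A → CN(II) = 77
Dry (AMC I): CN(I) = 4.2·77/(10 − 0.058·77) = (1617/5)/(2767/500) = 161700/2767 ≈ 58.439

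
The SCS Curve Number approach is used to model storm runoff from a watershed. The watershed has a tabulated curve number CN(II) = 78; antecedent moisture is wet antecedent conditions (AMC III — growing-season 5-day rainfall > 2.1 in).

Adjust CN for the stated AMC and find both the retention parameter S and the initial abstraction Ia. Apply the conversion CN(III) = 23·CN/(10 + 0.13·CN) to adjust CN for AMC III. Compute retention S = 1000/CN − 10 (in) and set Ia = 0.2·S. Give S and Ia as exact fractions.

Wet (AMC III): CN(III) = 23·78/(10 + 0.13·78) = 1794/(1007/50) = 89700/1007 ≈ 89.076
S = 1000/(89700/1007) − 10 = 1100/897 in ≈ 1.226 in
Initial abstraction Ia = S/5 = (1100/897)/5 = 220/897 ≈ 0.245 in

S = 1100/897 in ≈ 1.226 in; Ia = 220/897 in ≈ 0.245 in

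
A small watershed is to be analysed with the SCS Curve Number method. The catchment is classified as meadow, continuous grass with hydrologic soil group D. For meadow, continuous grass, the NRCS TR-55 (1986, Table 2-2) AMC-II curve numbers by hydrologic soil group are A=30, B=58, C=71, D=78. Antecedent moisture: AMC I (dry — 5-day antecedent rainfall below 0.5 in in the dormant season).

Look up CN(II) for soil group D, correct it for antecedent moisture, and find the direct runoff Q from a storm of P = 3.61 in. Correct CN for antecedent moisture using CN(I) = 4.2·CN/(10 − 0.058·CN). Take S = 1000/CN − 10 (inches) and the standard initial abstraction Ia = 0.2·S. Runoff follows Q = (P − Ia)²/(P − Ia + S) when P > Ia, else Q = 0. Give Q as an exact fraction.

NRCS table: meadow, continuous grass, soil group D → CN(II) = 78
Adjust CN=78 to AMC I: 4.2·78/(10 − 0.058·78) → (1638/5) ÷ (1369/250) = 81900/1369 ≈ 59.825
Retention S: 1000/CN − 10 with CN=59.825 → S = 5500/819 ≈ 6.716 in
Ia = 0.2S: 0.2·6.716 = 1.343 in (exactly 1100/819)
P − Ia = 3.610 − 1.343 = 185659/81900 ≈ 2.267 in (> 0, runoff occurs)
Runoff Q = (P−Ia)²/(P−Ia+S) = (2.267)²/(2.267+6.716) = 34469264281/60250472100 ≈ 0.572 in

Q = 34469264281/60250472100 in ≈ 0.572 in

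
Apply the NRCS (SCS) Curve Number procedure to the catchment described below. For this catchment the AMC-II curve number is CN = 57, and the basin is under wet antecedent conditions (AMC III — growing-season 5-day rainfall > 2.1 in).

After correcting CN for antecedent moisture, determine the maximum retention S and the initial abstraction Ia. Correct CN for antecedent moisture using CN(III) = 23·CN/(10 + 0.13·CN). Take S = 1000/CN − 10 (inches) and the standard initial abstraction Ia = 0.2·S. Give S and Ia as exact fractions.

Wet (AMC III): CN(III) = 23·57/(10 + 0.13·57) = 1311/(1741/100) = 131100/1741 ≈ 75.302
Retention S: 1000/CN − 10 with CN=75.302 → S = 4300/1311 ≈ 3.280 in
Ia = 0.2·(4300/1311) = 860/1311 in ≈ 0.656 in

S = 4300/1311 in ≈ 3.280 in; Ia = 860/1311 in ≈ 0.656 in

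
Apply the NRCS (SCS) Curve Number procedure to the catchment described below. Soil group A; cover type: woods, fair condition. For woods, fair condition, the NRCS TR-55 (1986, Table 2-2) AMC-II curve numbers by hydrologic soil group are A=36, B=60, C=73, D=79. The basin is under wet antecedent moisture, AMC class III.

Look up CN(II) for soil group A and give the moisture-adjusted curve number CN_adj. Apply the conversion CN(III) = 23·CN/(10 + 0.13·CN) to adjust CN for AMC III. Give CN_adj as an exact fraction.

CN_adj = 20700/367 ≈ 56.403

NRCS table: woods, fair condition, soil group A → CN(II) = 36
Wet (AMC III): CN(III) = 23·36/(10 + 0.13·36) = 828/(367/25) = 20700/367 ≈ 56.403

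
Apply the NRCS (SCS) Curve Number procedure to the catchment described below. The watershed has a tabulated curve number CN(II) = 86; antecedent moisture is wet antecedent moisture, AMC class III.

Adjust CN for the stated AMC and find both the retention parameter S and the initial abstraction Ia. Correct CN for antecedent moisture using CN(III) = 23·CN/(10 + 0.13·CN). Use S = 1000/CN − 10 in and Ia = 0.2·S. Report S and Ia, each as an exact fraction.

Adjust CN=86 to AMC III: 23·86/(10 + 0.13·86) → 1978 ÷ (1059/50) = 98900/1059 ≈ 93.390
Retention S: 1000/CN − 10 with CN=93.390 → S = 700/989 ≈ 0.708 in
Ia = 0.2S: 0.2·0.708 = 0.142 in (exactly 140/989)

S = 700/989 in ≈ 0.708 in; Ia = 140/989 in ≈ 0.142 in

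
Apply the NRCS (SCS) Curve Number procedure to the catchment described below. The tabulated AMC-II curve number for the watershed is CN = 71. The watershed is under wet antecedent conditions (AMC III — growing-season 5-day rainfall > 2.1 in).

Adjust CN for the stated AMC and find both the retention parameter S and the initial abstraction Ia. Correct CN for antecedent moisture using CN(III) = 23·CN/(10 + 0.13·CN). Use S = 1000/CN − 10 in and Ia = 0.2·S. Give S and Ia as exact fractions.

Adjust CN=71 to AMC III: 23·71/(10 + 0.13·71) → 1633 ÷ (1923/100) = 163300/1923 ≈ 84.919
S = 1000/(163300/1923) − 10 = 2900/1633 in ≈ 1.776 in
Initial abstraction Ia = S/5 = (2900/1633)/5 = 580/1633 ≈ 0.355 in

S = 2900/1633 in ≈ 1.776 in; Ia = 580/1633 in ≈ 0.355 in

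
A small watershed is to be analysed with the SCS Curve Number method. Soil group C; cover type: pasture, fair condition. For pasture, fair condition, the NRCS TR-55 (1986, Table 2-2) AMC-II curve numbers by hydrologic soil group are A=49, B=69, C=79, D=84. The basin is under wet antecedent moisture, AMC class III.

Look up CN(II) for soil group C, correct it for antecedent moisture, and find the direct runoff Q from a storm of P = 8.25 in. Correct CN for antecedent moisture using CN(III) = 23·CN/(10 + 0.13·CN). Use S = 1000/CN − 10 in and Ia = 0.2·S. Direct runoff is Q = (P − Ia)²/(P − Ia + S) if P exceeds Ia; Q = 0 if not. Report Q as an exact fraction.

NRCS table: pasture, fair condition, soil group C → CN(II) = 79
CN(III) from CN(II)=79: (23·79)/(10 + 0.13·79) = 181700/2027 ≈ 89.640
Retention S: 1000/CN − 10 with CN=89.640 → S = 2100/1817 ≈ 1.156 in
Ia = 0.2·(2100/1817) = 420/1817 in ≈ 0.231 in
P − Ia = 8.250 − 0.231 = 58281/7268 ≈ 8.019 in (> 0, runoff occurs)
Q: (58281/7268)² ÷ (66681/7268) = 377408329/53848612 in (≈ 7.009 in)

Q = 377408329/53848612 in ≈ 7.009 in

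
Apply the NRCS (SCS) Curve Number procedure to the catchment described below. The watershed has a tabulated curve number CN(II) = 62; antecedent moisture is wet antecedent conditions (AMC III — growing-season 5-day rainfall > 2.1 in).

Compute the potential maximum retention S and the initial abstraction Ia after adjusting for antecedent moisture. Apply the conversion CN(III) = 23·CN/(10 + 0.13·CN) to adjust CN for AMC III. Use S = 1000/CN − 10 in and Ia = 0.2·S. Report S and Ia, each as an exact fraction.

Adjust CN=62 to AMC III: 23·62/(10 + 0.13·62) → 1426 ÷ (903/50) = 71300/903 ≈ 78.959
Retention S: 1000/CN − 10 with CN=78.959 → S = 1900/713 ≈ 2.665 in
Initial abstraction Ia = S/5 = (1900/713)/5 = 380/713 ≈ 0.533 in

S = 1900/713 in ≈ 2.665 in; Ia = 380/713 in ≈ 0.533 in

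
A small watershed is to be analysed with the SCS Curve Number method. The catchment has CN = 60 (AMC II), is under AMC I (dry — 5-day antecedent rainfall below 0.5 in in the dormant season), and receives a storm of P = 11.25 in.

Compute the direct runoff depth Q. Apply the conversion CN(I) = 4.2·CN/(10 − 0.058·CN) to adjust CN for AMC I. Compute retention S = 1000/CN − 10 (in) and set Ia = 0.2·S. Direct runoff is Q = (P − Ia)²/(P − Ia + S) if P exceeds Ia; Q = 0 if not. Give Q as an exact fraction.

Dry (AMC I): CN(I) = 4.2·60/(10 − 0.058·60) = 252/(163/25) = 6300/163 ≈ 38.650
Retention S: 1000/CN − 10 with CN=38.650 → S = 1000/63 ≈ 15.873 in
Ia = 0.2S: 0.2·15.873 = 3.175 in (exactly 200/63)
P − Ia = 11.250 − 3.175 = 2035/252 ≈ 8.075 in (> 0, runoff occurs)
Runoff Q = (P−Ia)²/(P−Ia+S) = (8.075)²/(8.075+15.873) = 828245/304164 ≈ 2.723 in

Q = 828245/304164 in ≈ 2.723 in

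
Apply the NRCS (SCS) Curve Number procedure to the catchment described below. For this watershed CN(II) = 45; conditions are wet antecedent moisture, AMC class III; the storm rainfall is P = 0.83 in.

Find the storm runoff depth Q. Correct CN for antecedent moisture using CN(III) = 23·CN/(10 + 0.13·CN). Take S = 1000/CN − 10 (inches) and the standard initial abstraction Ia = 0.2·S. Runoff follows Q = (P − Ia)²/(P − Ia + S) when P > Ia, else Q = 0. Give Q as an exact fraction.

Q = 0 in ≈ 0.000 in

Wet (AMC III): CN(III) = 23·45/(10 + 0.13·45) = 1035/(317/20) = 20700/317 ≈ 65.300
S = 1000/(20700/317) − 10 = 1100/207 in ≈ 5.314 in
Ia = 0.2S: 0.2·5.314 = 1.063 in (exactly 220/207)
P = 0.830 ≤ Ia = 1.063 in: entire storm abstracted, Q = 0.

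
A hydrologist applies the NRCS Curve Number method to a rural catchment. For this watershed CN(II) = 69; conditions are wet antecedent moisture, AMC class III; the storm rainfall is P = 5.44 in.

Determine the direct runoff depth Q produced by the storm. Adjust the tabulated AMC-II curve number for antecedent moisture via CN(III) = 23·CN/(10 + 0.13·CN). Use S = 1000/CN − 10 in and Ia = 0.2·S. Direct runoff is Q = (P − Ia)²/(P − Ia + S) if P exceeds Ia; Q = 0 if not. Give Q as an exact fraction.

Q = 5016613778/1377873075 in ≈ 3.641 in

Wet (AMC III): CN(III) = 23·69/(10 + 0.13·69) = 1587/(1897/100) = 158700/1897 ≈ 83.658
Max retention: S = 1000/(158700/1897) − 10 = 3100/1587 in (≈ 1.953 in)
Ia = 0.2·(3100/1587) = 620/1587 in ≈ 0.391 in
Since P=5.440 > Ia=0.391: effective rainfall P−Ia = 200332/39675 in
Q = (200332/39675)²/((200332/39675) + 3100/1587) = (40132910224/1574105625)/(277832/39675) = 5016613778/1377873075 in ≈ 3.641 in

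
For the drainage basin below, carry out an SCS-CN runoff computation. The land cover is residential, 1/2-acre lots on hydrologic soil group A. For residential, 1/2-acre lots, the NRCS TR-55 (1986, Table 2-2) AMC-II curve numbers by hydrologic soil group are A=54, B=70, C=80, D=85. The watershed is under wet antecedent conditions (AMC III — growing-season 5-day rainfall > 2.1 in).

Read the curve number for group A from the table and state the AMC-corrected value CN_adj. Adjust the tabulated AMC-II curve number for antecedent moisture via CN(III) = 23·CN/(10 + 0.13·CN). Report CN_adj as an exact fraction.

NRCS table: residential, 1/2-acre lots, soil group A → CN(II) = 54
CN(III) from CN(II)=54: (23·54)/(10 + 0.13·54) = 2700/37 ≈ 72.973

CN_adj = 2700/37 ≈ 72.973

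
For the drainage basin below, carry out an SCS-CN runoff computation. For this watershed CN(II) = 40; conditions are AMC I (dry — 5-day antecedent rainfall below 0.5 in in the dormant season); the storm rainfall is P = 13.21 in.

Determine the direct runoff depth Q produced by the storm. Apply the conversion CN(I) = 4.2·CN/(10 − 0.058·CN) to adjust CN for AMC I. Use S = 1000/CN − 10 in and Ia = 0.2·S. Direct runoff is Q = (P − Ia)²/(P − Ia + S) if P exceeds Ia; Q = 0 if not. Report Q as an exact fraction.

Q = 18037009/20472900 in ≈ 0.881 in

CN(I) from CN(II)=40: (4.2·40)/(10 − 0.058·40) = 175/8 ≈ 21.875
Retention S: 1000/CN − 10 with CN=21.875 → S = 250/7 ≈ 35.714 in
Ia = 0.2S: 0.2·35.714 = 7.143 in (exactly 50/7)
P − Ia = 13.210 − 7.143 = 4247/700 ≈ 6.067 in (> 0, runoff occurs)
Q: (4247/700)² ÷ (29247/700) = 18037009/20472900 in (≈ 0.881 in)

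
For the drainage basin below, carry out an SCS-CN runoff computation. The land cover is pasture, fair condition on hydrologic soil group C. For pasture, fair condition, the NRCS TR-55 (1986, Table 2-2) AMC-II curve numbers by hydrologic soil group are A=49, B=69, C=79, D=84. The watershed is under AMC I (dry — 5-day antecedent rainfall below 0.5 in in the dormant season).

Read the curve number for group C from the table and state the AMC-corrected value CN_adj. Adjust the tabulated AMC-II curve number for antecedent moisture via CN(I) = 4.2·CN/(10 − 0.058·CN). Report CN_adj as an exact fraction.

CN_adj = 7900/129 ≈ 61.240

NRCS table: pasture, fair condition, soil group C → CN(II) = 79
Dry (AMC I): CN(I) = 4.2·79/(10 − 0.058·79) = (1659/5)/(2709/500) = 7900/129 ≈ 61.240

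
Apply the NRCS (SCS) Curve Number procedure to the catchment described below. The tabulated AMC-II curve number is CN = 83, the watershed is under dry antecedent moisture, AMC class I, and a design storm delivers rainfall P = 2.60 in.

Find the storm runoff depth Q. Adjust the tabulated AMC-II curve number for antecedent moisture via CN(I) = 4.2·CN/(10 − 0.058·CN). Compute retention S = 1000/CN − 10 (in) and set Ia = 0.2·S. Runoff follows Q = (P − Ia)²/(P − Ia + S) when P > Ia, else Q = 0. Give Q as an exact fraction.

Q = 200477281/493783185 in ≈ 0.406 in

Dry (AMC I): CN(I) = 4.2·83/(10 − 0.058·83) = (1743/5)/(2593/500) = 174300/2593 ≈ 67.219
Retention S: 1000/CN − 10 with CN=67.219 → S = 8500/1743 ≈ 4.877 in
Initial abstraction Ia = S/5 = (8500/1743)/5 = 1700/1743 ≈ 0.975 in
P − Ia = 2.600 − 0.975 = 14159/8715 ≈ 1.625 in (> 0, runoff occurs)
Q = (14159/8715)²/((14159/8715) + 8500/1743) = (200477281/75951225)/(56659/8715) = 200477281/493783185 in ≈ 0.406 in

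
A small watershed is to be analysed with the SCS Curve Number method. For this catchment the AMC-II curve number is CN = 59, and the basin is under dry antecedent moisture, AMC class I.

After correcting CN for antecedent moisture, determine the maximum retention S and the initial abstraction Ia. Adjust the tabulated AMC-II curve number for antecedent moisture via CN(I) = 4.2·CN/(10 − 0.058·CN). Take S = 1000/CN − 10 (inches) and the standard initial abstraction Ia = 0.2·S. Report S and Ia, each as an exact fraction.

Adjust CN=59 to AMC I: 4.2·59/(10 − 0.058·59) → (1239/5) ÷ (3289/500) = 123900/3289 ≈ 37.671
S = 1000/(123900/3289) − 10 = 20500/1239 in ≈ 16.546 in
Initial abstraction Ia = S/5 = (20500/1239)/5 = 4100/1239 ≈ 3.309 in

S = 20500/1239 in ≈ 16.546 in; Ia = 4100/1239 in ≈ 3.309 in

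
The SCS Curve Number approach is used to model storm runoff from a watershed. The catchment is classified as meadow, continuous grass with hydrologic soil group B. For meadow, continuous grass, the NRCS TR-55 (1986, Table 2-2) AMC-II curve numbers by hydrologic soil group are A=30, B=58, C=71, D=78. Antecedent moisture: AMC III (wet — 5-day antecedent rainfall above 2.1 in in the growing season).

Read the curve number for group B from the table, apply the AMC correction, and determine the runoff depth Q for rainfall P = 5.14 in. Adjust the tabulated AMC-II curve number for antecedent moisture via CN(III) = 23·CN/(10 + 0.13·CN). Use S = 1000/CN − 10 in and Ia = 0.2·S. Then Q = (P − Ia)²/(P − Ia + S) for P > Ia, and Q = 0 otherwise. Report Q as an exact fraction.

Q = 22625875561/8518223650 in ≈ 2.656 in

NRCS table: meadow, continuous grass, soil group B → CN(II) = 58
CN(III) from CN(II)=58: (23·58)/(10 + 0.13·58) = 66700/877 ≈ 76.055
Max retention: S = 1000/(66700/877) − 10 = 2100/667 in (≈ 3.148 in)
Initial abstraction Ia = S/5 = (2100/667)/5 = 420/667 ≈ 0.630 in
Since P=5.140 > Ia=0.630: effective rainfall P−Ia = 150419/33350 in
Q: (150419/33350)² ÷ (255419/33350) = 22625875561/8518223650 in (≈ 2.656 in)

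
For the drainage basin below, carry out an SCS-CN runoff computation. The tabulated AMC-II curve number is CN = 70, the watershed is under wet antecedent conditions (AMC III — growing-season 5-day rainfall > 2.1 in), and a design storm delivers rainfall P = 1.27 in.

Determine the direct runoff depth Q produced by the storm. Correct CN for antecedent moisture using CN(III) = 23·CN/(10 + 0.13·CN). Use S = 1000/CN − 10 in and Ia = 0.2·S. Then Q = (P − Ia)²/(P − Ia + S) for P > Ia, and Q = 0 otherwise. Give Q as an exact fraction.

Q = 208715809/715596700 in ≈ 0.292 in

CN(III) from CN(II)=70: (23·70)/(10 + 0.13·70) = 16100/191 ≈ 84.293
Retention S: 1000/CN − 10 with CN=84.293 → S = 300/161 ≈ 1.863 in
Ia = 0.2S: 0.2·1.863 = 0.373 in (exactly 60/161)
Since P=1.270 > Ia=0.373: effective rainfall P−Ia = 14447/16100 in
Q = (14447/16100)²/((14447/16100) + 300/161) = (208715809/259210000)/(44447/16100) = 208715809/715596700 in ≈ 0.292 in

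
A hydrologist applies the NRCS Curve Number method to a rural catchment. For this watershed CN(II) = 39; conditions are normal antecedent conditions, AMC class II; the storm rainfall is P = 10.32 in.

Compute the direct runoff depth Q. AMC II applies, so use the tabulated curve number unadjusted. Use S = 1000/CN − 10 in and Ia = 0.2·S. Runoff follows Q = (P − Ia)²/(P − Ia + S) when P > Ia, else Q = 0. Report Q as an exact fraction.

CN(II) = 39; AMC II needs no correction.
Max retention: S = 1000/39 − 10 = 610/39 in (≈ 15.641 in)
Ia = 0.2·(610/39) = 122/39 in ≈ 3.128 in
Since P=10.320 > Ia=3.128: effective rainfall P−Ia = 7012/975 in
Runoff Q = (P−Ia)²/(P−Ia+S) = (7.192)²/(7.192+15.641) = 24584072/10852725 ≈ 2.265 in

Q = 24584072/10852725 in ≈ 2.265 in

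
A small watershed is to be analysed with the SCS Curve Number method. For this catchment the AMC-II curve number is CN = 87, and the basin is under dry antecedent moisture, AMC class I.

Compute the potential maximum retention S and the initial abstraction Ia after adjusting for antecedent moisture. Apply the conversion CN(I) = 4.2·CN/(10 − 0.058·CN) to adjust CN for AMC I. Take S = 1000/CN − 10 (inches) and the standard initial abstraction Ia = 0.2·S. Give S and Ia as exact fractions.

S = 6500/1827 in ≈ 3.558 in; Ia = 1300/1827 in ≈ 0.712 in

Adjust CN=87 to AMC I: 4.2·87/(10 − 0.058·87) → (1827/5) ÷ (2477/500) = 182700/2477 ≈ 73.759
Max retention: S = 1000/(182700/2477) − 10 = 6500/1827 in (≈ 3.558 in)
Initial abstraction Ia = S/5 = (6500/1827)/5 = 1300/1827 ≈ 0.712 in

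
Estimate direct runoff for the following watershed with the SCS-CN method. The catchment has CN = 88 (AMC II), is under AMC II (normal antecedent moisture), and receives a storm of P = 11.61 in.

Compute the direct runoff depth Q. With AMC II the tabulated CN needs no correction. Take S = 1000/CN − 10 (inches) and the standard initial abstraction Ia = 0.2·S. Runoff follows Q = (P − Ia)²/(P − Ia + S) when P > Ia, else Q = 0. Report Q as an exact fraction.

Q = 51841947/5122700 in ≈ 10.120 in

Average conditions: CN = 88 (no AMC adjustment).
Max retention: S = 1000/88 − 10 = 15/11 in (≈ 1.364 in)
Initial abstraction Ia = S/5 = (15/11)/5 = 3/11 ≈ 0.273 in
Excess rainfall: 11.610 − 0.273 = 11.337 in; P > Ia so Q > 0
Q: (12471/1100)² ÷ (13971/1100) = 51841947/5122700 in (≈ 10.120 in)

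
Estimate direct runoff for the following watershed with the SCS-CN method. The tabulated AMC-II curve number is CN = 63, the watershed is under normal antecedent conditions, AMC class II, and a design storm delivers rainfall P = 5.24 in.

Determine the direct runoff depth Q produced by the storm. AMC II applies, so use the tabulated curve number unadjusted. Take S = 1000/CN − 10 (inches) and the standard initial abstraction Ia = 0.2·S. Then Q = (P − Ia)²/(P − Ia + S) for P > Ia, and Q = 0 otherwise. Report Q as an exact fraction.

Q = 40998409/24653475 in ≈ 1.663 in

CN(II) = 63; AMC II needs no correction.
Max retention: S = 1000/63 − 10 = 370/63 in (≈ 5.873 in)
Initial abstraction Ia = S/5 = (370/63)/5 = 74/63 ≈ 1.175 in
P − Ia = 5.240 − 1.175 = 6403/1575 ≈ 4.065 in (> 0, runoff occurs)
Q: (6403/1575)² ÷ (15653/1575) = 40998409/24653475 in (≈ 1.663 in)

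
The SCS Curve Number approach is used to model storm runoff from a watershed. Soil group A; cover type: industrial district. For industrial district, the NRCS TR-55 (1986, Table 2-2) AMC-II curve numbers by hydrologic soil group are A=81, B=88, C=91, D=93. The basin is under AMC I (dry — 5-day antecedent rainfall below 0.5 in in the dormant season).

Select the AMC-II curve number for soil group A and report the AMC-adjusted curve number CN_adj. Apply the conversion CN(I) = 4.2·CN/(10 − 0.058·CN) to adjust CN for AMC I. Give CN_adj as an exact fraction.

CN_adj = 170100/2651 ≈ 64.164

NRCS table: industrial district, soil group A → CN(II) = 81
Dry (AMC I): CN(I) = 4.2·81/(10 − 0.058·81) = (1701/5)/(2651/500) = 170100/2651 ≈ 64.164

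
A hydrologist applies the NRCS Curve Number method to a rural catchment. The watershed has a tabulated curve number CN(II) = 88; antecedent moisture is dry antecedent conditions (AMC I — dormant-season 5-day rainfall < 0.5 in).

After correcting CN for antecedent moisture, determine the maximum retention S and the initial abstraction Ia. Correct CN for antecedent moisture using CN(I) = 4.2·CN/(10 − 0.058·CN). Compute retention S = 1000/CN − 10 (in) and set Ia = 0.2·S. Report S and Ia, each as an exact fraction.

CN(I) from CN(II)=88: (4.2·88)/(10 − 0.058·88) = 3850/51 ≈ 75.490
Max retention: S = 1000/(3850/51) − 10 = 250/77 in (≈ 3.247 in)
Initial abstraction Ia = S/5 = (250/77)/5 = 50/77 ≈ 0.649 in

S = 250/77 in ≈ 3.247 in; Ia = 50/77 in ≈ 0.649 in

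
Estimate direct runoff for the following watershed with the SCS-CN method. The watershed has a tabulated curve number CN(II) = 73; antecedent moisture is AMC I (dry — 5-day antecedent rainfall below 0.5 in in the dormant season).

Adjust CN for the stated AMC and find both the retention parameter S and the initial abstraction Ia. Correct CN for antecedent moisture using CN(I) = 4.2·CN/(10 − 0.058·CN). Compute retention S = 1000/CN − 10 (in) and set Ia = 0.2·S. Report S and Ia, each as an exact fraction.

CN(I) from CN(II)=73: (4.2·73)/(10 − 0.058·73) = 51100/961 ≈ 53.174
S = 1000/(51100/961) − 10 = 4500/511 in ≈ 8.806 in
Ia = 0.2S: 0.2·8.806 = 1.761 in (exactly 900/511)

S = 4500/511 in ≈ 8.806 in; Ia = 900/511 in ≈ 1.761 in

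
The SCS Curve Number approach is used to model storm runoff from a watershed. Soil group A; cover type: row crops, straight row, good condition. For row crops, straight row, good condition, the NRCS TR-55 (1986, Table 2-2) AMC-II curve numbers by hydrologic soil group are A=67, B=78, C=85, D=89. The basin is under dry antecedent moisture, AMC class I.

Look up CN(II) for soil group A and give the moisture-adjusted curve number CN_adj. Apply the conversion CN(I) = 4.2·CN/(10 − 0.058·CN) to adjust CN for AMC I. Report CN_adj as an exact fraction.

NRCS table: row crops, straight row, good condition, soil group A → CN(II) = 67
Dry (AMC I): CN(I) = 4.2·67/(10 − 0.058·67) = (1407/5)/(3057/500) = 46900/1019 ≈ 46.026

CN_adj = 46900/1019 ≈ 46.026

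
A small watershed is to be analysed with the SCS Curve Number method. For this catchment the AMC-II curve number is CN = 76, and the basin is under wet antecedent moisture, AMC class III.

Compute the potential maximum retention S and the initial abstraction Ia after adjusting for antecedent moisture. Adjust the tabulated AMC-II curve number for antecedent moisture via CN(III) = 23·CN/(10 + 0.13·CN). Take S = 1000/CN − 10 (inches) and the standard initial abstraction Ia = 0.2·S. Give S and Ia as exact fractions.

S = 600/437 in ≈ 1.373 in; Ia = 120/437 in ≈ 0.275 in

CN(III) from CN(II)=76: (23·76)/(10 + 0.13·76) = 43700/497 ≈ 87.928
Retention S: 1000/CN − 10 with CN=87.928 → S = 600/437 ≈ 1.373 in
Ia = 0.2S: 0.2·1.373 = 0.275 in (exactly 120/437)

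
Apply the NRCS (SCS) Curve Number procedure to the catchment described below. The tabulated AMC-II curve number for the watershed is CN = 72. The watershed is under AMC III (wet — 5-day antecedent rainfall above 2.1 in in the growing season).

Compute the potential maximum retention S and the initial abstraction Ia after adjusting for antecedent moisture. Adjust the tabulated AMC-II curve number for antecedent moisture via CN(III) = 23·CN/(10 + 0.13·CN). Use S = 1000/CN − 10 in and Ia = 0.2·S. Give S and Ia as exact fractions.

S = 350/207 in ≈ 1.691 in; Ia = 70/207 in ≈ 0.338 in

Adjust CN=72 to AMC III: 23·72/(10 + 0.13·72) → 1656 ÷ (484/25) = 10350/121 ≈ 85.537
S = 1000/(10350/121) − 10 = 350/207 in ≈ 1.691 in
Ia = 0.2·(350/207) = 70/207 in ≈ 0.338 in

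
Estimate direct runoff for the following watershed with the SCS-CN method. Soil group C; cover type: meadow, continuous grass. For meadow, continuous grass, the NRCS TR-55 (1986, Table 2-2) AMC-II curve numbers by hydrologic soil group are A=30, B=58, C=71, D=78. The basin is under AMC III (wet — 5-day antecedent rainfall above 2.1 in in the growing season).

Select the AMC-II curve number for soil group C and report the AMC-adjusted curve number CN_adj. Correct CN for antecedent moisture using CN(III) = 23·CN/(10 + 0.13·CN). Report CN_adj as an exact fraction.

CN_adj = 163300/1923 ≈ 84.919

NRCS table: meadow, continuous grass, soil group C → CN(II) = 71
Adjust CN=71 to AMC III: 23·71/(10 + 0.13·71) → 1633 ÷ (1923/100) = 163300/1923 ≈ 84.919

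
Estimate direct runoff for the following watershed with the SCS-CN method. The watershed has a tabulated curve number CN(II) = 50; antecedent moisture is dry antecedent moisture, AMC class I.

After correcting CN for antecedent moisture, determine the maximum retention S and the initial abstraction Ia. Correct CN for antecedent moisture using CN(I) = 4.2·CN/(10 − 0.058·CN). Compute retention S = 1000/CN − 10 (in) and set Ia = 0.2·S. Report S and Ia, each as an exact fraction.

Dry (AMC I): CN(I) = 4.2·50/(10 − 0.058·50) = 210/(71/10) = 2100/71 ≈ 29.577
Retention S: 1000/CN − 10 with CN=29.577 → S = 500/21 ≈ 23.810 in
Ia = 0.2S: 0.2·23.810 = 4.762 in (exactly 100/21)

S = 500/21 in ≈ 23.810 in; Ia = 100/21 in ≈ 4.762 in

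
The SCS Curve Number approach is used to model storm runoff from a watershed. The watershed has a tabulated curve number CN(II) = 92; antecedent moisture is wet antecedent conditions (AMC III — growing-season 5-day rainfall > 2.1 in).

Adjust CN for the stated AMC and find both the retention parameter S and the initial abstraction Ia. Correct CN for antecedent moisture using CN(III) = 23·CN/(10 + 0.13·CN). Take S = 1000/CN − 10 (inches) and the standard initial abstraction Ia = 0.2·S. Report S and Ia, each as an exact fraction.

Adjust CN=92 to AMC III: 23·92/(10 + 0.13·92) → 2116 ÷ (549/25) = 52900/549 ≈ 96.357
Retention S: 1000/CN − 10 with CN=96.357 → S = 200/529 ≈ 0.378 in
Ia = 0.2S: 0.2·0.378 = 0.076 in (exactly 40/529)

S = 200/529 in ≈ 0.378 in; Ia = 40/529 in ≈ 0.076 in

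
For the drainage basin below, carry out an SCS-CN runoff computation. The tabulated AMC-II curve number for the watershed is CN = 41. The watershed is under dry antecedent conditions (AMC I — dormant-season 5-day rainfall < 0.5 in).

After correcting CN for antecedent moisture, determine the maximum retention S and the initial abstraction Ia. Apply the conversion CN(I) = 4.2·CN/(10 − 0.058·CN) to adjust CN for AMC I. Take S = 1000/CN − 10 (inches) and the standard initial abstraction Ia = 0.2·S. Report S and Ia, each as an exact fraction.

CN(I) from CN(II)=41: (4.2·41)/(10 − 0.058·41) = 86100/3811 ≈ 22.592
Retention S: 1000/CN − 10 with CN=22.592 → S = 29500/861 ≈ 34.262 in
Ia = 0.2·(29500/861) = 5900/861 in ≈ 6.852 in

S = 29500/861 in ≈ 34.262 in; Ia = 5900/861 in ≈ 6.852 in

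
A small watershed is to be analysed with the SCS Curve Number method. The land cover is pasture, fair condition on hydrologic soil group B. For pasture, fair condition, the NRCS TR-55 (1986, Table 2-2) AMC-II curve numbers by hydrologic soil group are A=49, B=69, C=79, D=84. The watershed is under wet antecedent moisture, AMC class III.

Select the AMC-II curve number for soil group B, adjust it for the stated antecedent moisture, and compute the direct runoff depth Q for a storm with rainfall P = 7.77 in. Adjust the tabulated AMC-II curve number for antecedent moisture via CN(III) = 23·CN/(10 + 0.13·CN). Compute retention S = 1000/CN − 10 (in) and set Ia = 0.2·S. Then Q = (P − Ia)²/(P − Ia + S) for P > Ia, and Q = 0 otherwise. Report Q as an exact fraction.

NRCS table: pasture, fair condition, soil group B → CN(II) = 69
Adjust CN=69 to AMC III: 23·69/(10 + 0.13·69) → 1587 ÷ (1897/100) = 158700/1897 ≈ 83.658
S = 1000/(158700/1897) − 10 = 3100/1587 in ≈ 1.953 in
Initial abstraction Ia = S/5 = (3100/1587)/5 = 620/1587 ≈ 0.391 in
P − Ia = 7.770 − 0.391 = 1171099/158700 ≈ 7.379 in (> 0, runoff occurs)
Q: (1171099/158700)² ÷ (1481099/158700) = 1371472867801/235050411300 in (≈ 5.835 in)

Q = 1371472867801/235050411300 in ≈ 5.835 in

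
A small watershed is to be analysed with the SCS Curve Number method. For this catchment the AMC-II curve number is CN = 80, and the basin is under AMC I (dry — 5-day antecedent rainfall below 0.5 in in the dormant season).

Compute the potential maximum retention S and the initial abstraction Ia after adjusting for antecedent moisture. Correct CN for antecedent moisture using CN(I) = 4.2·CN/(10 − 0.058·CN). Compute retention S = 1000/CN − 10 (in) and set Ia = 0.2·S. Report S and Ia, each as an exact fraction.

Adjust CN=80 to AMC I: 4.2·80/(10 − 0.058·80) → 336 ÷ (134/25) = 4200/67 ≈ 62.687
Max retention: S = 1000/(4200/67) − 10 = 125/21 in (≈ 5.952 in)
Ia = 0.2·(125/21) = 25/21 in ≈ 1.190 in

S = 125/21 in ≈ 5.952 in; Ia = 25/21 in ≈ 1.190 in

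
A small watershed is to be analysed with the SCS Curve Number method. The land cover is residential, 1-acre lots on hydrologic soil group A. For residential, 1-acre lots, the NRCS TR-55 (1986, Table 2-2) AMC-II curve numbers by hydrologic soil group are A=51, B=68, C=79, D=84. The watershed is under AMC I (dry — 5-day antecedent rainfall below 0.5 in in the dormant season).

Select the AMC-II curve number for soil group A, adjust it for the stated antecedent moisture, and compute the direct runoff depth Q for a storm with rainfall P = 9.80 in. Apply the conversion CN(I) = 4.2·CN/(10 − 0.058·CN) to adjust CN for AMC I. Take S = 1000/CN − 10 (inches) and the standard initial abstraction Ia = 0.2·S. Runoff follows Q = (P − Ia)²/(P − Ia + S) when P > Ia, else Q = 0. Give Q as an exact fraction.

NRCS table: residential, 1-acre lots, soil group A → CN(II) = 51
Adjust CN=51 to AMC I: 4.2·51/(10 − 0.058·51) → (1071/5) ÷ (3521/500) = 15300/503 ≈ 30.417
Retention S: 1000/CN − 10 with CN=30.417 → S = 3500/153 ≈ 22.876 in
Initial abstraction Ia = S/5 = (3500/153)/5 = 700/153 ≈ 4.575 in
Excess rainfall: 9.800 − 4.575 = 5.225 in; P > Ia so Q > 0
Q = (3997/765)²/((3997/765) + 3500/153) = (15976009/585225)/(21497/765) = 2282287/2349315 in ≈ 0.971 in

Q = 2282287/2349315 in ≈ 0.971 in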